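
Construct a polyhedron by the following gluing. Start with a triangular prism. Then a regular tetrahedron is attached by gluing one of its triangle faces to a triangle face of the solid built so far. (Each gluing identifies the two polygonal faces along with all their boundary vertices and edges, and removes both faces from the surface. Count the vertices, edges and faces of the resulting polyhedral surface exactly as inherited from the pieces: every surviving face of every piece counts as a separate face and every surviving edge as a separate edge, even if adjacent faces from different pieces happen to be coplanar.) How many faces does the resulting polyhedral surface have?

7

A triangular prism: V=6, E=9, F=5.
Attach a regular tetrahedron (V=4, E=6, F=4) along a 3-gon: merge 3 vertices and 3 edges, delete both glued faces → V=7, E=12, F=7.
Check: V − E + F = 7 − 12 + 7 = 2.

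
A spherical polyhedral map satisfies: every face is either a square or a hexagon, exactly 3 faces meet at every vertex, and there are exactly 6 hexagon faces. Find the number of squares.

6

Let x be the number of squares; then F = 6 + x.
Edge–face incidences: 2E = 6·6 + 4·x = 36 + 4x.
Every vertex has degree 3, so 3V = 2E.
Euler: V − E + F = 2 ⇒ (2E)/3 − E + (6 + x) = 2.
Multiply by 6: 2·(2E) − 3·(2E) + 6·(6 + x) = 12, i.e. 36 + 6x − (36 + 4x) = 12.
Collecting terms: 2x = 12, so x = 6.
Then 2E = 36 + 4·6 = 60, so E = 30, V = 2E/3 = 20, F = 6 + 6 = 12.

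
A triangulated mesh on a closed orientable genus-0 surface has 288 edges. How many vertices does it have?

98

χ = 2 − 2·0 = 2, and every face is a triangle so 3F = 2E.
F = 2E/3 = 192. Then V = 2 + E − F = 2 + 288 − 192 = 98.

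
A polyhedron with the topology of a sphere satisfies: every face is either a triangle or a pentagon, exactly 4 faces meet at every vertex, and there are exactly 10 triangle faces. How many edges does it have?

Let x be the number of pentagons; then F = 10 + x.
Edge–face incidences: 2E = 3·10 + 5·x = 30 + 5x.
Every vertex has degree 4, so 4V = 2E.
Euler: V − E + F = 2 ⇒ (2E)/4 − E + (10 + x) = 2.
Multiply by 8: 2·(2E) − 4·(2E) + 8·(10 + x) = 16, i.e. 80 + 8x − 2·(30 + 5x) = 16.
Collecting terms: −2x + 20 = 16, so −2x = −4, so x = 2.
Then 2E = 30 + 5·2 = 40, so E = 20, V = 2E/4 = 10, F = 10 + 2 = 12.

20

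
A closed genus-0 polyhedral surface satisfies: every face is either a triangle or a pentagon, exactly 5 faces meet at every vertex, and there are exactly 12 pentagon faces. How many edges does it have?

150

Let x be the number of triangles; then F = 12 + x.
Edge–face incidences: 2E = 5·12 + 3·x = 60 + 3x.
Every vertex has degree 5, so 5V = 2E.
Euler: V − E + F = 2 ⇒ (2E)/5 − E + (12 + x) = 2.
Multiply by 10: 2·(2E) − 5·(2E) + 10·(12 + x) = 20, i.e. 120 + 10x − 3·(60 + 3x) = 20.
Collecting terms: x − 60 = 20, so x = 80.
Then 2E = 60 + 3·80 = 300, so E = 150, V = 2E/5 = 60, F = 12 + 80 = 92.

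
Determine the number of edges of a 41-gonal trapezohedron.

164

The n-trapezohedron (dual of the n-antiprism) has V = 2·41 + 2 = 84, E = 4·41 = 164, F = 2·41 = 82.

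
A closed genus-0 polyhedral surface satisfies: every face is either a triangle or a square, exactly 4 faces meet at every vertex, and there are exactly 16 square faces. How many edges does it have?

44

Let x be the number of triangles; then F = 16 + x.
Edge–face incidences: 2E = 4·16 + 3·x = 64 + 3x.
Every vertex has degree 4, so 4V = 2E.
Euler: V − E + F = 2 ⇒ (2E)/4 − E + (16 + x) = 2.
Multiply by 8: 2·(2E) − 4·(2E) + 8·(16 + x) = 16, i.e. 128 + 8x − 2·(64 + 3x) = 16.
Collecting terms: 2x = 16, so x = 8.
Then 2E = 64 + 3·8 = 88, so E = 44, V = 2E/4 = 22, F = 16 + 8 = 24.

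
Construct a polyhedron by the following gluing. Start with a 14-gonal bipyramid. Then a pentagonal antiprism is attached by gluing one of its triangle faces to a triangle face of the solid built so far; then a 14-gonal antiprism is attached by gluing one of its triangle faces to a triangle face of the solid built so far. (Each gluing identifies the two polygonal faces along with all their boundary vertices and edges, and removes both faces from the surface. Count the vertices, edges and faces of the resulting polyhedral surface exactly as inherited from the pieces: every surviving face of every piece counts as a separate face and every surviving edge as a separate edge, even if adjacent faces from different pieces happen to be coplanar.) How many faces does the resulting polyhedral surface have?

A 14-gonal bipyramid: V=16, E=42, F=28.
Attach a pentagonal antiprism (V=10, E=20, F=12) along a 3-gon: merge 3 vertices and 3 edges, delete both glued faces → V=23, E=59, F=38.
Attach a 14-gonal antiprism (V=28, E=56, F=30) along a 3-gon: merge 3 vertices and 3 edges, delete both glued faces → V=48, E=112, F=66.
Check: V − E + F = 48 − 112 + 66 = 2.

66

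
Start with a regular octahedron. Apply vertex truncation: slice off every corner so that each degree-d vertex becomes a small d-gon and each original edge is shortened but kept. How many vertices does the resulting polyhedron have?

24

The base solid has V = 6, E = 12, F = 8.
Truncation replaces each original edge-end by a new vertex, so V′ = 2E = 24.
Each original edge survives, and each old vertex of degree d contributes d new edges; summing degrees gives Σd = 2E, so E′ = E + 2E = 3E = 36.
Each original face survives and each original vertex becomes one new face: F′ = F + V = 14.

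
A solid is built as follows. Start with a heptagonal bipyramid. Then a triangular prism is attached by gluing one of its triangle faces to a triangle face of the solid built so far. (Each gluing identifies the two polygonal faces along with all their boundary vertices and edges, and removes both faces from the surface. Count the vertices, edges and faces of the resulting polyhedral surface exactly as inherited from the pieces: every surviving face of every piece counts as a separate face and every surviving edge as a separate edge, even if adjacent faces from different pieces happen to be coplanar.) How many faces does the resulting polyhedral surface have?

A heptagonal bipyramid: V=9, E=21, F=14.
Attach a triangular prism (V=6, E=9, F=5) along a 3-gon: merge 3 vertices and 3 edges, delete both glued faces → V=12, E=27, F=17.
Check: V − E + F = 12 − 27 + 17 = 2.

17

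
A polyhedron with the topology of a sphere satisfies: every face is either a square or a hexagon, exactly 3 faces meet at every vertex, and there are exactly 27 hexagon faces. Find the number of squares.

6

Let x be the number of squares; then F = 27 + x.
Edge–face incidences: 2E = 6·27 + 4·x = 162 + 4x.
Every vertex has degree 3, so 3V = 2E.
Euler: V − E + F = 2 ⇒ (2E)/3 − E + (27 + x) = 2.
Multiply by 6: 2·(2E) − 3·(2E) + 6·(27 + x) = 12, i.e. 162 + 6x − (162 + 4x) = 12.
Collecting terms: 2x = 12, so x = 6.
Then 2E = 162 + 4·6 = 186, so E = 93, V = 2E/3 = 62, F = 27 + 6 = 33.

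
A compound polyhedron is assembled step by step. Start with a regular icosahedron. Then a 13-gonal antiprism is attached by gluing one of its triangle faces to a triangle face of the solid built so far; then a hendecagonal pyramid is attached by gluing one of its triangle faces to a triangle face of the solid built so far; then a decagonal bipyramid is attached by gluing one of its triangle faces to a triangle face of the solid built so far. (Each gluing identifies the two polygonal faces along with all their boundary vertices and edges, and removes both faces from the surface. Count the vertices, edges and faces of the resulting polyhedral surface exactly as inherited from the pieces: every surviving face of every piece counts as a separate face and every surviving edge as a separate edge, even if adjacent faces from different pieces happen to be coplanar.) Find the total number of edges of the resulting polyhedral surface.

A regular icosahedron: V=12, E=30, F=20.
Attach a 13-gonal antiprism (V=26, E=52, F=28) along a 3-gon: merge 3 vertices and 3 edges, delete both glued faces → V=35, E=79, F=46.
Attach a hendecagonal pyramid (V=12, E=22, F=12) along a 3-gon: merge 3 vertices and 3 edges, delete both glued faces → V=44, E=98, F=56.
Attach a decagonal bipyramid (V=12, E=30, F=20) along a 3-gon: merge 3 vertices and 3 edges, delete both glued faces → V=53, E=125, F=74.
Check: V − E + F = 53 − 125 + 74 = 2.

125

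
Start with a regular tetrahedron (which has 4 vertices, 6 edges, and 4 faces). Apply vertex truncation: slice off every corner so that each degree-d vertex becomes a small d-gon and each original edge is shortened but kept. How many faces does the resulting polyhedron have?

Truncation replaces each original edge-end by a new vertex, so V′ = 2E = 12.
Each original edge survives, and each old vertex of degree d contributes d new edges; summing degrees gives Σd = 2E, so E′ = E + 2E = 3E = 18.
Each original face survives and each original vertex becomes one new face: F′ = F + V = 8.

8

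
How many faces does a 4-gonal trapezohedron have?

8

The n-trapezohedron (dual of the n-antiprism) has V = 2·4 + 2 = 10, E = 4·4 = 16, F = 2·4 = 8.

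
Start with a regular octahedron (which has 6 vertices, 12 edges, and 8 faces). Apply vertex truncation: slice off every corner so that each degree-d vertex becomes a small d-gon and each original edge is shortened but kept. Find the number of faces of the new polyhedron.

14

Truncation replaces each original edge-end by a new vertex, so V′ = 2E = 24.
Each original edge survives, and each old vertex of degree d contributes d new edges; summing degrees gives Σd = 2E, so E′ = E + 2E = 3E = 36.
Each original face survives and each original vertex becomes one new face: F′ = F + V = 14.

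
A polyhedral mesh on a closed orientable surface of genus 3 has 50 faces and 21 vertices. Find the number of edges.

75

For a closed orientable surface of genus 3, χ = 2 − 2·3 = -4.
E = V + F − (-4) = 21 + 50 − (-4) = 75.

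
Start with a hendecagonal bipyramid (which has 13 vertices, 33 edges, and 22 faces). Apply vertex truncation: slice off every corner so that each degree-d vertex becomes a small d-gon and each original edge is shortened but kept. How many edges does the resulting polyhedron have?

Truncation replaces each original edge-end by a new vertex, so V′ = 2E = 66.
Each original edge survives, and each old vertex of degree d contributes d new edges; summing degrees gives Σd = 2E, so E′ = E + 2E = 3E = 99.
Each original face survives and each original vertex becomes one new face: F′ = F + V = 35.

99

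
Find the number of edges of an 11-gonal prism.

33

A prism on an n-gon has two n-gon bases and n rectangular sides: V = 2·11 = 22, E = 3·11 = 33, F = 11 + 2 = 13.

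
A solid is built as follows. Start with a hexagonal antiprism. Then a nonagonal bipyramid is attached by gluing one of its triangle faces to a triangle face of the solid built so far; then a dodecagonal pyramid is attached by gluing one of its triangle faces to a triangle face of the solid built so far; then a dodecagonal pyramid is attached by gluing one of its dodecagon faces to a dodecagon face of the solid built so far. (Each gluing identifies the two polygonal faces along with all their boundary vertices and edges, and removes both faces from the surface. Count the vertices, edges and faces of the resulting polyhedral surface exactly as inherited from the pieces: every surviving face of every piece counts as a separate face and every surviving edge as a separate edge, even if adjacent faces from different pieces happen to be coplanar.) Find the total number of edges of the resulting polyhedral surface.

81

A hexagonal antiprism: V=12, E=24, F=14.
Attach a nonagonal bipyramid (V=11, E=27, F=18) along a 3-gon: merge 3 vertices and 3 edges, delete both glued faces → V=20, E=48, F=30.
Attach a dodecagonal pyramid (V=13, E=24, F=13) along a 3-gon: merge 3 vertices and 3 edges, delete both glued faces → V=30, E=69, F=41.
Attach a dodecagonal pyramid (V=13, E=24, F=13) along a 12-gon: merge 12 vertices and 12 edges, delete both glued faces → V=31, E=81, F=52.
Check: V − E + F = 31 − 81 + 52 = 2.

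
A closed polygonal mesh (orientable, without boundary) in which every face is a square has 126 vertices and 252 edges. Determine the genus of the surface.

1

Every face is a square and each edge borders two faces, so 4F = 2·252, giving F = 126.
χ = V − E + F = 126 − 252 + 126 = 0.
For a closed orientable surface χ = 2 − 2g, so g = (2 − (0))/2 = 1.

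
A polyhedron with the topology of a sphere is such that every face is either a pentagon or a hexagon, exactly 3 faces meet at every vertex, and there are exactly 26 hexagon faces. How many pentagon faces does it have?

12

Let x be the number of pentagons; then F = 26 + x.
Edge–face incidences: 2E = 6·26 + 5·x = 156 + 5x.
Every vertex has degree 3, so 3V = 2E.
Euler: V − E + F = 2 ⇒ (2E)/3 − E + (26 + x) = 2.
Multiply by 6: 2·(2E) − 3·(2E) + 6·(26 + x) = 12, i.e. 156 + 6x − (156 + 5x) = 12.
Collecting terms: x = 12.
Then 2E = 156 + 5·12 = 216, so E = 108, V = 2E/3 = 72, F = 26 + 12 = 38.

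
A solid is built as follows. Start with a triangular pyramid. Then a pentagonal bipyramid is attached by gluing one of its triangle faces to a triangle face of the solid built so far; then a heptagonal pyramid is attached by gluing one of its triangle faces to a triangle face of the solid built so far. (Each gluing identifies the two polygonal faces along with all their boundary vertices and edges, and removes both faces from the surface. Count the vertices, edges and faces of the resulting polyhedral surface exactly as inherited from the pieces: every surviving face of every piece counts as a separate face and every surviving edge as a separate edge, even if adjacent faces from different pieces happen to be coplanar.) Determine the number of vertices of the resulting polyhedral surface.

A triangular pyramid: V=4, E=6, F=4.
Attach a pentagonal bipyramid (V=7, E=15, F=10) along a 3-gon: merge 3 vertices and 3 edges, delete both glued faces → V=8, E=18, F=12.
Attach a heptagonal pyramid (V=8, E=14, F=8) along a 3-gon: merge 3 vertices and 3 edges, delete both glued faces → V=13, E=29, F=18.
Check: V − E + F = 13 − 29 + 18 = 2.

13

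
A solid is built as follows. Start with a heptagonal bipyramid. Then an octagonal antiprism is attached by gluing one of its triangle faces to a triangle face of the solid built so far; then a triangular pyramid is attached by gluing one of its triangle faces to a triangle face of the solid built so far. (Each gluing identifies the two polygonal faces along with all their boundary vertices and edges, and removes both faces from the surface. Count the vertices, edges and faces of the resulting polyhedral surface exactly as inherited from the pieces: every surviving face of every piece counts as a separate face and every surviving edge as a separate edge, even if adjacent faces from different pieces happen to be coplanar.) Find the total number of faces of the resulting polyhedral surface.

32

A heptagonal bipyramid: V=9, E=21, F=14.
Attach an octagonal antiprism (V=16, E=32, F=18) along a 3-gon: merge 3 vertices and 3 edges, delete both glued faces → V=22, E=50, F=30.
Attach a triangular pyramid (V=4, E=6, F=4) along a 3-gon: merge 3 vertices and 3 edges, delete both glued faces → V=23, E=53, F=32.
Check: V − E + F = 23 − 53 + 32 = 2.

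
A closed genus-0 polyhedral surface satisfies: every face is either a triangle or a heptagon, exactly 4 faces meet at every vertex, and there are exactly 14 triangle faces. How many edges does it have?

Let x be the number of heptagons; then F = 14 + x.
Edge–face incidences: 2E = 3·14 + 7·x = 42 + 7x.
Every vertex has degree 4, so 4V = 2E.
Euler: V − E + F = 2 ⇒ (2E)/4 − E + (14 + x) = 2.
Multiply by 8: 2·(2E) − 4·(2E) + 8·(14 + x) = 16, i.e. 112 + 8x − 2·(42 + 7x) = 16.
Collecting terms: −6x + 28 = 16, so −6x = −12, so x = 2.
Then 2E = 42 + 7·2 = 56, so E = 28, V = 2E/4 = 14, F = 14 + 2 = 16.

28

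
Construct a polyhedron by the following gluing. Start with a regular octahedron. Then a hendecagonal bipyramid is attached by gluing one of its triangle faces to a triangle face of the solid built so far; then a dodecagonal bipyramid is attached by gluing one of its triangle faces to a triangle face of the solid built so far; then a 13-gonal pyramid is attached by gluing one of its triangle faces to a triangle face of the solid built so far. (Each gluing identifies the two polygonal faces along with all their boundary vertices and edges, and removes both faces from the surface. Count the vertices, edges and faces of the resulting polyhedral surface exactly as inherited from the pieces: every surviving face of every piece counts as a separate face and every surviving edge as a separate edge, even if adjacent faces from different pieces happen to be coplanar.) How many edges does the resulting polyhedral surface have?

A regular octahedron: V=6, E=12, F=8.
Attach a hendecagonal bipyramid (V=13, E=33, F=22) along a 3-gon: merge 3 vertices and 3 edges, delete both glued faces → V=16, E=42, F=28.
Attach a dodecagonal bipyramid (V=14, E=36, F=24) along a 3-gon: merge 3 vertices and 3 edges, delete both glued faces → V=27, E=75, F=50.
Attach a 13-gonal pyramid (V=14, E=26, F=14) along a 3-gon: merge 3 vertices and 3 edges, delete both glued faces → V=38, E=98, F=62.
Check: V − E + F = 38 − 98 + 62 = 2.

98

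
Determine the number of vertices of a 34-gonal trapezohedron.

70

The n-trapezohedron (dual of the n-antiprism) has V = 2·34 + 2 = 70, E = 4·34 = 136, F = 2·34 = 68.
Check: V − E + F = 70 − 136 + 68 = 2.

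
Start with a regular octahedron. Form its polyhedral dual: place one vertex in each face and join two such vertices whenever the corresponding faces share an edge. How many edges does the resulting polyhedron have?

12

The base solid has V = 6, E = 12, F = 8.
The dual swaps V and F and preserves E: V′ = F = 8, E′ = E = 12, F′ = V = 6.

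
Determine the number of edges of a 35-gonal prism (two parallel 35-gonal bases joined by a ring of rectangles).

A prism on an n-gon has two n-gon bases and n rectangular sides: V = 2·35 = 70, E = 3·35 = 105, F = 35 + 2 = 37.

105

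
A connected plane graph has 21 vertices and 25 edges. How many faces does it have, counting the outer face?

6

Euler's formula for a connected plane graph: V − E + F = 2, so F = 2 − 21 + 25 = 6.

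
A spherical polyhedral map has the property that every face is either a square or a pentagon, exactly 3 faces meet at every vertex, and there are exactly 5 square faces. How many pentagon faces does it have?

Let x be the number of pentagons; then F = 5 + x.
Edge–face incidences: 2E = 4·5 + 5·x = 20 + 5x.
Every vertex has degree 3, so 3V = 2E.
Euler: V − E + F = 2 ⇒ (2E)/3 − E + (5 + x) = 2.
Multiply by 6: 2·(2E) − 3·(2E) + 6·(5 + x) = 12, i.e. 30 + 6x − (20 + 5x) = 12.
Collecting terms: x + 10 = 12, so x = 2.
Then 2E = 20 + 5·2 = 30, so E = 15, V = 2E/3 = 10, F = 5 + 2 = 7.

2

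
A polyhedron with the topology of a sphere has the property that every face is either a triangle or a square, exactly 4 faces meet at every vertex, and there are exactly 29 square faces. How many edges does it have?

Let x be the number of triangles; then F = 29 + x.
Edge–face incidences: 2E = 4·29 + 3·x = 116 + 3x.
Every vertex has degree 4, so 4V = 2E.
Euler: V − E + F = 2 ⇒ (2E)/4 − E + (29 + x) = 2.
Multiply by 8: 2·(2E) − 4·(2E) + 8·(29 + x) = 16, i.e. 232 + 8x − 2·(116 + 3x) = 16.
Collecting terms: 2x = 16, so x = 8.
Then 2E = 116 + 3·8 = 140, so E = 70, V = 2E/4 = 35, F = 29 + 8 = 37.

70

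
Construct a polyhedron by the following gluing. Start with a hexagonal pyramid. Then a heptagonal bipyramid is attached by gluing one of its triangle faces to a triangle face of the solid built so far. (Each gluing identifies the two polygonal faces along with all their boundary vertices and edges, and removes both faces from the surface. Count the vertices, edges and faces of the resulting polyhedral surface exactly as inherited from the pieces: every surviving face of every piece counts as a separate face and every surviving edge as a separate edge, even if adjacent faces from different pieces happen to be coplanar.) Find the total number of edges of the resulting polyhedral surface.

30

A hexagonal pyramid: V=7, E=12, F=7.
Attach a heptagonal bipyramid (V=9, E=21, F=14) along a 3-gon: merge 3 vertices and 3 edges, delete both glued faces → V=13, E=30, F=19.
Check: V − E + F = 13 − 30 + 19 = 2.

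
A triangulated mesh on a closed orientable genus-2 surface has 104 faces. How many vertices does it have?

χ = 2 − 2·2 = -2, and every face is a triangle so 3F = 2E.
E = 3·104/2 = 156. Then V = -2 + E − F = -2 + 156 − 104 = 50.

50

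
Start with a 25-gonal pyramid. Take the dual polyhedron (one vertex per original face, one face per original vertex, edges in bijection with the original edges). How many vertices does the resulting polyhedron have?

The base solid has V = 26, E = 50, F = 26.
The dual swaps V and F and preserves E: V′ = F = 26, E′ = E = 50, F′ = V = 26.

26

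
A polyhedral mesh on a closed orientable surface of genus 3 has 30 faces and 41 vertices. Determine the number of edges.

For a closed orientable surface of genus 3, χ = 2 − 2·3 = -4.
E = V + F − (-4) = 41 + 30 − (-4) = 75.

75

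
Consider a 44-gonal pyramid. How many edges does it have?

88

A pyramid on an n-gon base has one n-gon and n triangles: V = 44 + 1 = 45, E = 2·44 = 88, F = 44 + 1 = 45.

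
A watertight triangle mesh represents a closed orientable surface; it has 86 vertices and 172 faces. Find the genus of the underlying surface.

Every face is a triangle, so 2E = 3·172 = 516, giving E = 258.
χ = V − E + F = 86 − 258 + 172 = 0.
For a closed orientable surface χ = 2 − 2g, so g = (2 − (0))/2 = 1.

1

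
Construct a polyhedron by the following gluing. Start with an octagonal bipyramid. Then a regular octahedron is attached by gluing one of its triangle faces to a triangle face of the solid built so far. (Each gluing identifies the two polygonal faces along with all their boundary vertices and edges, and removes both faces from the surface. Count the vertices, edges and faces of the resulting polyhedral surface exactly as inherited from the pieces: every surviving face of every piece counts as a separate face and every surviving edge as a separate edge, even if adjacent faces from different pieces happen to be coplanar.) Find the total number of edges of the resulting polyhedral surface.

An octagonal bipyramid: V=10, E=24, F=16.
Attach a regular octahedron (V=6, E=12, F=8) along a 3-gon: merge 3 vertices and 3 edges, delete both glued faces → V=13, E=33, F=22.
Check: V − E + F = 13 − 33 + 22 = 2.

33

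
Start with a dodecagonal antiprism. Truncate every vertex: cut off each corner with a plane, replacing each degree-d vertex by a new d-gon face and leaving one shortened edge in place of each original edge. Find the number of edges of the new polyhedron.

144

The base solid has V = 24, E = 48, F = 26.
Truncation replaces each original edge-end by a new vertex, so V′ = 2E = 96.
Each original edge survives, and each old vertex of degree d contributes d new edges; summing degrees gives Σd = 2E, so E′ = E + 2E = 3E = 144.
Each original face survives and each original vertex becomes one new face: F′ = F + V = 50.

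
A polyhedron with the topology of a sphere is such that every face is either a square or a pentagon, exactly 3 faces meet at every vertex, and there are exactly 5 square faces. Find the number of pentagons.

Let x be the number of pentagons; then F = 5 + x.
Edge–face incidences: 2E = 4·5 + 5·x = 20 + 5x.
Every vertex has degree 3, so 3V = 2E.
Euler: V − E + F = 2 ⇒ (2E)/3 − E + (5 + x) = 2.
Multiply by 6: 2·(2E) − 3·(2E) + 6·(5 + x) = 12, i.e. 30 + 6x − (20 + 5x) = 12.
Collecting terms: x + 10 = 12, so x = 2.
Then 2E = 20 + 5·2 = 30, so E = 15, V = 2E/3 = 10, F = 5 + 2 = 7.

2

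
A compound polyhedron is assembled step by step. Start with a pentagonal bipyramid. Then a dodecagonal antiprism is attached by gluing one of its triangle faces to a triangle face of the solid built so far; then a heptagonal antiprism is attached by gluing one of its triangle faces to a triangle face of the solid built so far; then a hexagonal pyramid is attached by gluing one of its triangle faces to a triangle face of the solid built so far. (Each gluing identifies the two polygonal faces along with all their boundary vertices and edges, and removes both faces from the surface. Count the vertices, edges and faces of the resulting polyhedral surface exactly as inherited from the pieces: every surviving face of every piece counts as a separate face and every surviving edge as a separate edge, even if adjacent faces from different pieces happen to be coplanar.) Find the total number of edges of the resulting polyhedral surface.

94

A pentagonal bipyramid: V=7, E=15, F=10.
Attach a dodecagonal antiprism (V=24, E=48, F=26) along a 3-gon: merge 3 vertices and 3 edges, delete both glued faces → V=28, E=60, F=34.
Attach a heptagonal antiprism (V=14, E=28, F=16) along a 3-gon: merge 3 vertices and 3 edges, delete both glued faces → V=39, E=85, F=48.
Attach a hexagonal pyramid (V=7, E=12, F=7) along a 3-gon: merge 3 vertices and 3 edges, delete both glued faces → V=43, E=94, F=53.
Check: V − E + F = 43 − 94 + 53 = 2.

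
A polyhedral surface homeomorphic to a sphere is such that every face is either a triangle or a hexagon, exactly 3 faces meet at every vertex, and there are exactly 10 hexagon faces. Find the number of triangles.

Let x be the number of triangles; then F = 10 + x.
Edge–face incidences: 2E = 6·10 + 3·x = 60 + 3x.
Every vertex has degree 3, so 3V = 2E.
Euler: V − E + F = 2 ⇒ (2E)/3 − E + (10 + x) = 2.
Multiply by 6: 2·(2E) − 3·(2E) + 6·(10 + x) = 12, i.e. 60 + 6x − (60 + 3x) = 12.
Collecting terms: 3x = 12, so x = 4.
Then 2E = 60 + 3·4 = 72, so E = 36, V = 2E/3 = 24, F = 10 + 4 = 14.

4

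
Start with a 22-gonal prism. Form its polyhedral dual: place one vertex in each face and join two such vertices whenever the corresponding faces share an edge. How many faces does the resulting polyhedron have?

44

The base solid has V = 44, E = 66, F = 24.
The dual swaps V and F and preserves E: V′ = F = 24, E′ = E = 66, F′ = V = 44.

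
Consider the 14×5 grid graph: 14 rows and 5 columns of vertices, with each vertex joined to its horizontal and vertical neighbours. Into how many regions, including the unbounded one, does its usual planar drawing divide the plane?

53

The grid has V = 14·5 = 70 vertices and E = 14·4 + 5·13 = 121 edges.
F = 2 − V + E = 2 − 70 + 121 = 53.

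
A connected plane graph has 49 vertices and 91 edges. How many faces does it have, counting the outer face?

44

Euler's formula for a connected plane graph: V − E + F = 2, so F = 2 − 49 + 91 = 44.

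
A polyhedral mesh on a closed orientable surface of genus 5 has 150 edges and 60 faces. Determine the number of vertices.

82

For a closed orientable surface of genus 5, χ = 2 − 2·5 = -8.
V = -8 + E − F = -8 + 150 − 60 = 82.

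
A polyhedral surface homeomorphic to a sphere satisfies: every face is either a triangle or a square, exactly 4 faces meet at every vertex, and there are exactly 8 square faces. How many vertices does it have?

14

Let x be the number of triangles; then F = 8 + x.
Edge–face incidences: 2E = 4·8 + 3·x = 32 + 3x.
Every vertex has degree 4, so 4V = 2E.
Euler: V − E + F = 2 ⇒ (2E)/4 − E + (8 + x) = 2.
Multiply by 8: 2·(2E) − 4·(2E) + 8·(8 + x) = 16, i.e. 64 + 8x − 2·(32 + 3x) = 16.
Collecting terms: 2x = 16, so x = 8.
Then 2E = 32 + 3·8 = 56, so E = 28, V = 2E/4 = 14, F = 8 + 8 = 16.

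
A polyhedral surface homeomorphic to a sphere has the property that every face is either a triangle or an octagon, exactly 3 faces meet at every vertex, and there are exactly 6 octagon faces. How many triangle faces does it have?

8

Let x be the number of triangles; then F = 6 + x.
Edge–face incidences: 2E = 8·6 + 3·x = 48 + 3x.
Every vertex has degree 3, so 3V = 2E.
Euler: V − E + F = 2 ⇒ (2E)/3 − E + (6 + x) = 2.
Multiply by 6: 2·(2E) − 3·(2E) + 6·(6 + x) = 12, i.e. 36 + 6x − (48 + 3x) = 12.
Collecting terms: 3x − 12 = 12, so 3x = 24, so x = 8.
Then 2E = 48 + 3·8 = 72, so E = 36, V = 2E/3 = 24, F = 6 + 8 = 14.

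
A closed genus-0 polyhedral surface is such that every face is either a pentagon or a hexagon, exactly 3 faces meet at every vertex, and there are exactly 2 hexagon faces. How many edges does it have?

36

Let x be the number of pentagons; then F = 2 + x.
Edge–face incidences: 2E = 6·2 + 5·x = 12 + 5x.
Every vertex has degree 3, so 3V = 2E.
Euler: V − E + F = 2 ⇒ (2E)/3 − E + (2 + x) = 2.
Multiply by 6: 2·(2E) − 3·(2E) + 6·(2 + x) = 12, i.e. 12 + 6x − (12 + 5x) = 12.
Collecting terms: x = 12.
Then 2E = 12 + 5·12 = 72, so E = 36, V = 2E/3 = 24, F = 2 + 12 = 14.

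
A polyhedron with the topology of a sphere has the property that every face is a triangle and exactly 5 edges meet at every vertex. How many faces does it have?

20

Each face has 3 edges and each edge borders two faces, so 2E = 3F.
Each vertex has degree 5, so 5V = 2E and hence V = 3F/5.
Euler: V − E + F = 2 ⇒ (3F/5) − (3F/2) + F = 2.
Multiply by 10: (6 − 15 + 10)F = 20, i.e. 1F = 20.
So F = 20, E = 3·20/2 = 30, V = 3·20/5 = 12.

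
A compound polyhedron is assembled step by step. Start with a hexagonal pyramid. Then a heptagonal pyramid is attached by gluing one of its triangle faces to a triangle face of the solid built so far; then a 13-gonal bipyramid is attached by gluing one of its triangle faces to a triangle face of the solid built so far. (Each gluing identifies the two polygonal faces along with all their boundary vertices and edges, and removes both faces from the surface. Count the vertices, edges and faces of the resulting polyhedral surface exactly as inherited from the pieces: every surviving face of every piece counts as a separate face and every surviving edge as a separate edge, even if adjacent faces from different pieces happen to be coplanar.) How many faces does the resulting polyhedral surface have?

37

A hexagonal pyramid: V=7, E=12, F=7.
Attach a heptagonal pyramid (V=8, E=14, F=8) along a 3-gon: merge 3 vertices and 3 edges, delete both glued faces → V=12, E=23, F=13.
Attach a 13-gonal bipyramid (V=15, E=39, F=26) along a 3-gon: merge 3 vertices and 3 edges, delete both glued faces → V=24, E=59, F=37.
Check: V − E + F = 24 − 59 + 37 = 2.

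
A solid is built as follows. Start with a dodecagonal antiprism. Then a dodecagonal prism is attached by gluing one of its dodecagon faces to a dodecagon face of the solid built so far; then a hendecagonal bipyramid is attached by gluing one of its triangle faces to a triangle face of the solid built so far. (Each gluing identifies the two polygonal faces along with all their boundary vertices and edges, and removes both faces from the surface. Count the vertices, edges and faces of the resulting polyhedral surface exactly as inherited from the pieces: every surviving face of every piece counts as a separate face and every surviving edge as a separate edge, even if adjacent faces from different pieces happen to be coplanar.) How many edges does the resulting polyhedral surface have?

102

A dodecagonal antiprism: V=24, E=48, F=26.
Attach a dodecagonal prism (V=24, E=36, F=14) along a 12-gon: merge 12 vertices and 12 edges, delete both glued faces → V=36, E=72, F=38.
Attach a hendecagonal bipyramid (V=13, E=33, F=22) along a 3-gon: merge 3 vertices and 3 edges, delete both glued faces → V=46, E=102, F=58.
Check: V − E + F = 46 − 102 + 58 = 2.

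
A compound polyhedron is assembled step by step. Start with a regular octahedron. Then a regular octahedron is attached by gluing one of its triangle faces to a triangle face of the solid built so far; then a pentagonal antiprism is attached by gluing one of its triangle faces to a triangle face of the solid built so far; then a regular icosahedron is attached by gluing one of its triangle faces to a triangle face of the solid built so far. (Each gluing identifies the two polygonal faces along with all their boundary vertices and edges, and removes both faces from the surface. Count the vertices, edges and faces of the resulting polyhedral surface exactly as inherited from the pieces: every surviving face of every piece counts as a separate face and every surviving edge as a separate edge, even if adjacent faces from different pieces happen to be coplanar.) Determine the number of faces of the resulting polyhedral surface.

42

A regular octahedron: V=6, E=12, F=8.
Attach a regular octahedron (V=6, E=12, F=8) along a 3-gon: merge 3 vertices and 3 edges, delete both glued faces → V=9, E=21, F=14.
Attach a pentagonal antiprism (V=10, E=20, F=12) along a 3-gon: merge 3 vertices and 3 edges, delete both glued faces → V=16, E=38, F=24.
Attach a regular icosahedron (V=12, E=30, F=20) along a 3-gon: merge 3 vertices and 3 edges, delete both glued faces → V=25, E=65, F=42.
Check: V − E + F = 25 − 65 + 42 = 2.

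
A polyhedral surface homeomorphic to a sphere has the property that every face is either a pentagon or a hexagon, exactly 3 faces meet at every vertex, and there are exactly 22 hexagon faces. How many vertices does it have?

64

Let x be the number of pentagons; then F = 22 + x.
Edge–face incidences: 2E = 6·22 + 5·x = 132 + 5x.
Every vertex has degree 3, so 3V = 2E.
Euler: V − E + F = 2 ⇒ (2E)/3 − E + (22 + x) = 2.
Multiply by 6: 2·(2E) − 3·(2E) + 6·(22 + x) = 12, i.e. 132 + 6x − (132 + 5x) = 12.
Collecting terms: x = 12.
Then 2E = 132 + 5·12 = 192, so E = 96, V = 2E/3 = 64, F = 22 + 12 = 34.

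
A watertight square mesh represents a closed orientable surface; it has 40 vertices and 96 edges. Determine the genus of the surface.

5

Every face is a square and each edge borders two faces, so 4F = 2·96, giving F = 48.
χ = V − E + F = 40 − 96 + 48 = -8.
For a closed orientable surface χ = 2 − 2g, so g = (2 − (-8))/2 = 5.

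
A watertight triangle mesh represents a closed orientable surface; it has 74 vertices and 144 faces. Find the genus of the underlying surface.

Every face is a triangle, so 2E = 3·144 = 432, giving E = 216.
χ = V − E + F = 74 − 216 + 144 = 2.
For a closed orientable surface χ = 2 − 2g, so g = (2 − (2))/2 = 0.

0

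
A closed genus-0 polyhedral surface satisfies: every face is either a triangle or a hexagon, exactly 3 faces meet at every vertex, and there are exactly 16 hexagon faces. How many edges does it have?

54

Let x be the number of triangles; then F = 16 + x.
Edge–face incidences: 2E = 6·16 + 3·x = 96 + 3x.
Every vertex has degree 3, so 3V = 2E.
Euler: V − E + F = 2 ⇒ (2E)/3 − E + (16 + x) = 2.
Multiply by 6: 2·(2E) − 3·(2E) + 6·(16 + x) = 12, i.e. 96 + 6x − (96 + 3x) = 12.
Collecting terms: 3x = 12, so x = 4.
Then 2E = 96 + 3·4 = 108, so E = 54, V = 2E/3 = 36, F = 16 + 4 = 20.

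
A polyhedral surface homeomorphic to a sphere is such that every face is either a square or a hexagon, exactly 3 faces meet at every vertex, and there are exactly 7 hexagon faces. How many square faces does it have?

Let x be the number of squares; then F = 7 + x.
Edge–face incidences: 2E = 6·7 + 4·x = 42 + 4x.
Every vertex has degree 3, so 3V = 2E.
Euler: V − E + F = 2 ⇒ (2E)/3 − E + (7 + x) = 2.
Multiply by 6: 2·(2E) − 3·(2E) + 6·(7 + x) = 12, i.e. 42 + 6x − (42 + 4x) = 12.
Collecting terms: 2x = 12, so x = 6.
Then 2E = 42 + 4·6 = 66, so E = 33, V = 2E/3 = 22, F = 7 + 6 = 13.

6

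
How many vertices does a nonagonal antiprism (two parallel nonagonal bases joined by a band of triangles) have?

18

An antiprism on an n-gon has two n-gon caps and 2n triangles: V = 2·9 = 18, E = 4·9 = 36, F = 2·9 + 2 = 20.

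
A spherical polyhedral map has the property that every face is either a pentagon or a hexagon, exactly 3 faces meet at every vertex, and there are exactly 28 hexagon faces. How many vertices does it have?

Let x be the number of pentagons; then F = 28 + x.
Edge–face incidences: 2E = 6·28 + 5·x = 168 + 5x.
Every vertex has degree 3, so 3V = 2E.
Euler: V − E + F = 2 ⇒ (2E)/3 − E + (28 + x) = 2.
Multiply by 6: 2·(2E) − 3·(2E) + 6·(28 + x) = 12, i.e. 168 + 6x − (168 + 5x) = 12.
Collecting terms: x = 12.
Then 2E = 168 + 5·12 = 228, so E = 114, V = 2E/3 = 76, F = 28 + 12 = 40.

76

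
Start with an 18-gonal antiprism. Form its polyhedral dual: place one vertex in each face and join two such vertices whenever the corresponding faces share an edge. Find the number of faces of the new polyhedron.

The base solid has V = 36, E = 72, F = 38.
The dual swaps V and F and preserves E: V′ = F = 38, E′ = E = 72, F′ = V = 36.

36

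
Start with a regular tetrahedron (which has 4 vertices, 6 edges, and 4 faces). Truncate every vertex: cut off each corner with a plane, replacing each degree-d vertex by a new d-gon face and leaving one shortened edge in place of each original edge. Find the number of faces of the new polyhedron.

Truncation replaces each original edge-end by a new vertex, so V′ = 2E = 12.
Each original edge survives, and each old vertex of degree d contributes d new edges; summing degrees gives Σd = 2E, so E′ = E + 2E = 3E = 18.
Each original face survives and each original vertex becomes one new face: F′ = F + V = 8.

8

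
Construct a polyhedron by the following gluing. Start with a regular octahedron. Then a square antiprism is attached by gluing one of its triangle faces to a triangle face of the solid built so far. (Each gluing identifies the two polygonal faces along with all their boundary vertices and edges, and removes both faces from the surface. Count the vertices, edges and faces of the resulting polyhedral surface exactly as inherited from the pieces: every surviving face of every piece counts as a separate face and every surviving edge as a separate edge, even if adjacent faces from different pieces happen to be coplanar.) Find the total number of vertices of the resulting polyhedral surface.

11

A regular octahedron: V=6, E=12, F=8.
Attach a square antiprism (V=8, E=16, F=10) along a 3-gon: merge 3 vertices and 3 edges, delete both glued faces → V=11, E=25, F=16.
Check: V − E + F = 11 − 25 + 16 = 2.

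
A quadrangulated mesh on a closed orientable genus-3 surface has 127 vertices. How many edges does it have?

χ = 2 − 2·3 = -4, and every face is a square so 4F = 2E.
V − E + F = -4 with E = 4F/2 gives 127 − (4/2 − 1)·F = -4, so F = 131 and E = 262.

262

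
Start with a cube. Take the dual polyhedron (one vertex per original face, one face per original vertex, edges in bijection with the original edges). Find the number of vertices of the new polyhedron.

6

The base solid has V = 8, E = 12, F = 6.
The dual swaps V and F and preserves E: V′ = F = 6, E′ = E = 12, F′ = V = 8.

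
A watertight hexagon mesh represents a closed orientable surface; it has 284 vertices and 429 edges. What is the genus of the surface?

2

Every face is a hexagon and each edge borders two faces, so 6F = 2·429, giving F = 143.
χ = V − E + F = 284 − 429 + 143 = -2.
For a closed orientable surface χ = 2 − 2g, so g = (2 − (-2))/2 = 2.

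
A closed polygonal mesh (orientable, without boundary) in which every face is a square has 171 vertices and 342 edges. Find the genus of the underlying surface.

1

Every face is a square and each edge borders two faces, so 4F = 2·342, giving F = 171.
χ = V − E + F = 171 − 342 + 171 = 0.
For a closed orientable surface χ = 2 − 2g, so g = (2 − (0))/2 = 1.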